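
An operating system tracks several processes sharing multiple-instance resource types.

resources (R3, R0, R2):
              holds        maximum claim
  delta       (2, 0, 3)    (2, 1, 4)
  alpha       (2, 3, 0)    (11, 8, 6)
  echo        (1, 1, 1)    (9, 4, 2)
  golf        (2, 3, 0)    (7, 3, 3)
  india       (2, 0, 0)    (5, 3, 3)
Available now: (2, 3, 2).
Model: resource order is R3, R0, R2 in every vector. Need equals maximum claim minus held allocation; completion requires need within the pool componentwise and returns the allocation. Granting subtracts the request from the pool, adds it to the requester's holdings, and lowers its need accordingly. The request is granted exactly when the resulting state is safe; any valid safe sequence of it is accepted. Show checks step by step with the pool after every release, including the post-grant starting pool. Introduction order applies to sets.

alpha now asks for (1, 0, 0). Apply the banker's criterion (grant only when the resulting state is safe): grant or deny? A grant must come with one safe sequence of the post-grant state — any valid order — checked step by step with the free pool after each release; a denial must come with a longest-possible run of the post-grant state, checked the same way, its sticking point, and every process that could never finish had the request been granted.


DENY. Granting would leave the state unsafe.
Key observation: delta, india, golf can finish, but then (7, 6, 5) is all there is, and the blocked group's R3 demands exceed it.
On the post-grant state, delta, india, golf is a maximal run — nothing extends it. Walking it through:
  pool = (1, 3, 2)
  delta: need (0, 1, 1) fits (1, 3, 2); releases (2, 0, 3), pool now (3, 3, 5)
  india: need (3, 3, 3) fits (3, 3, 5); releases (2, 0, 0), pool now (5, 3, 5)
  golf: need (5, 0, 3) fits (5, 3, 5); releases (2, 3, 0), pool now (7, 6, 5)
  alpha cannot run: need (8, 5, 6) vs free (7, 6, 5) (insufficient R3 and R2)
  echo cannot run: need (8, 3, 1) vs free (7, 6, 5) (insufficient R3)
Had the request been granted, alpha and echo could never finish.


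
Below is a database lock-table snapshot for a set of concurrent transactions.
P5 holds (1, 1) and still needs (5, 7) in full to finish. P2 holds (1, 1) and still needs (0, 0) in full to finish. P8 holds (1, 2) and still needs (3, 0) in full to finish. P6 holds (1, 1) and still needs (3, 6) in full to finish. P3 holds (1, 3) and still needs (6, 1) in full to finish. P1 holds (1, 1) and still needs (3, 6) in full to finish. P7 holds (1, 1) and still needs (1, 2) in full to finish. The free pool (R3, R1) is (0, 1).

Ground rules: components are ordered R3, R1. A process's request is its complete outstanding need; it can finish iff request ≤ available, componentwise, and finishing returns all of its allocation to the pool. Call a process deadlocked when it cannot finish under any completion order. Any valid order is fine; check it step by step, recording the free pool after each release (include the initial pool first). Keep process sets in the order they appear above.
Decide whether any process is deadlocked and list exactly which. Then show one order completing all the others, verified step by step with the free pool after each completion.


The deadlocked set is P5, P8, P6, P3 and P1.
Key observation: the wall is R3: completing P2, P7 brings the pool only to (2, 3), and all the rest need more.
One completion order for the rest: P2, P7. Verifying each step:
  pool = (0, 1)
  P2 needs (0, 0) <= (0, 1) -> finishes; pool += (1, 1) = (1, 2)
  P7 needs (1, 2) <= (1, 2) -> finishes; pool += (1, 1) = (2, 3)
None of the blocked processes ever fits:
  blocked: P5 wants (5, 7), pool (2, 3) — not enough R3 and R1
  blocked: P8 wants (3, 0), pool (2, 3) — not enough R3
  blocked: P6 wants (3, 6), pool (2, 3) — not enough R3 and R1
  blocked: P3 wants (6, 1), pool (2, 3) — not enough R3
  blocked: P1 wants (3, 6), pool (2, 3) — not enough R3 and R1


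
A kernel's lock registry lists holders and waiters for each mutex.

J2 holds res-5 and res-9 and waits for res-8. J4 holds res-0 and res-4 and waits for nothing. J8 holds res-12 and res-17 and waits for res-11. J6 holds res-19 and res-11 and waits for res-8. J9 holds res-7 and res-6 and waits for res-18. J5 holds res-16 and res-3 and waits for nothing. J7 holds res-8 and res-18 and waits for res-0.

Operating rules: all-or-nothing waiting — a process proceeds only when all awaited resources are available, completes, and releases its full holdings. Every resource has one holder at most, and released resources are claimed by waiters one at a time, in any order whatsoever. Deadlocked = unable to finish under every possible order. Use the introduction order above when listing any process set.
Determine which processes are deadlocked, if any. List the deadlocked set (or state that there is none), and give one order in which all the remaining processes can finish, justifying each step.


No process is deadlocked.
Key observation: although several processes wait, no cycle exists — each chain bottoms out at a free runner.
One completion order for the rest: J4, J5, J7, J6, J8, J9, J2.
Step-by-step check:
  J4 waits on nothing -> runs at once and releases res-0 and res-4
  J5 waits on nothing -> runs at once and releases res-16 and res-3
  J7: everything it awaited (res-0) is free; runs, freeing res-8 and res-18
  J6: everything it awaited (res-8) is free; runs, freeing res-19 and res-11
  J8: everything it awaited (res-11) is free; runs, freeing res-12 and res-17
  J9: everything it awaited (res-18) is free; runs, freeing res-7 and res-6
  J2: everything it awaited (res-8) is free; runs, freeing res-5 and res-9


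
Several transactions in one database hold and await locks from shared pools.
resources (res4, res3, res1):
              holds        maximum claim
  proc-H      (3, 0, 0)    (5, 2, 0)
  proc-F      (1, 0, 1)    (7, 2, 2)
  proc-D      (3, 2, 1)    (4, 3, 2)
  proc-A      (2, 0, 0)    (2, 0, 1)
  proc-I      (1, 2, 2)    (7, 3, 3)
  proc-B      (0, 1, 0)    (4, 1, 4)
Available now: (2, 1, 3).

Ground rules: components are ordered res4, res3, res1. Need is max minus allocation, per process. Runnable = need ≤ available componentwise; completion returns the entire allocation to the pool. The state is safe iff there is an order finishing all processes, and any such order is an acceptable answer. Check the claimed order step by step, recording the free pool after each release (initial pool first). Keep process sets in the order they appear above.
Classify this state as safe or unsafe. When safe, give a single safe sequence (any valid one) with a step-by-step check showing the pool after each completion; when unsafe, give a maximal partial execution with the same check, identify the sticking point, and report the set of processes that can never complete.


The state is SAFE; one workable sequence: proc-D, proc-A, proc-I, proc-B, proc-H, proc-F.
Key observation: at proc-D the run first touches a limit — (1, 1, 1) against (2, 1, 3), exact on a resource it actually requests.
Step-by-step check:
  pool = (2, 1, 3)
  proc-D needs (1, 1, 1) <= (2, 1, 3) -> finishes; pool += (3, 2, 1) = (5, 3, 4)
  proc-A needs (0, 0, 1) <= (5, 3, 4) -> finishes; pool += (2, 0, 0) = (7, 3, 4)
  proc-I needs (6, 1, 1) <= (7, 3, 4) -> finishes; pool += (1, 2, 2) = (8, 5, 6)
  proc-B needs (4, 0, 4) <= (8, 5, 6) -> finishes; pool += (0, 1, 0) = (8, 6, 6)
  proc-H needs (2, 2, 0) <= (8, 6, 6) -> finishes; pool += (3, 0, 0) = (11, 6, 6)
  proc-F needs (6, 2, 1) <= (11, 6, 6) -> finishes; pool += (1, 0, 1) = (12, 6, 7)


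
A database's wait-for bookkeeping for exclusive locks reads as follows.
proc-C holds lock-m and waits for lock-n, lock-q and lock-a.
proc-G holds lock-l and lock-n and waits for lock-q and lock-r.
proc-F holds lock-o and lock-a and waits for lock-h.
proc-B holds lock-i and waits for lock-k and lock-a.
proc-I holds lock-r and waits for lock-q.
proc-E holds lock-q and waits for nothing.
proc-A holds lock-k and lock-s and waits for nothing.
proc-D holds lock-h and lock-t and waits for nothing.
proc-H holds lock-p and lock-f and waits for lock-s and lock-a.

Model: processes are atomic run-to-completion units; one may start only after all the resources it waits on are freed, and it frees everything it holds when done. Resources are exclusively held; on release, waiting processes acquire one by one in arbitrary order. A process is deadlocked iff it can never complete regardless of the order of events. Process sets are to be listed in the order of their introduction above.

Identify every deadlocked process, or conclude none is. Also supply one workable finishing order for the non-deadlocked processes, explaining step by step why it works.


Nothing here is deadlocked.
Key observation: every chain of waits terminates; starting from the processes that wait on nothing, all the rest unlock in turn.
The rest can finish in the order proc-A, proc-D, proc-E, proc-I, proc-F, proc-B, proc-G, proc-C, proc-H.
Check, step by step:
  proc-A: no waits; runs immediately, freeing lock-k and lock-s
  proc-D: no waits; runs immediately, freeing lock-h and lock-t
  proc-E: no waits; runs immediately, freeing lock-q
  proc-I: everything it awaited (lock-q) is free; runs, freeing lock-r
  proc-F: everything it awaited (lock-h) is free; runs, freeing lock-o and lock-a
  proc-B: everything it awaited (lock-k and lock-a) is free; runs, freeing lock-i
  proc-G: everything it awaited (lock-q and lock-r) is free; runs, freeing lock-l and lock-n
  proc-C: everything it awaited (lock-n, lock-q and lock-a) is free; runs, freeing lock-m
  proc-H: everything it awaited (lock-s and lock-a) is free; runs, freeing lock-p and lock-f


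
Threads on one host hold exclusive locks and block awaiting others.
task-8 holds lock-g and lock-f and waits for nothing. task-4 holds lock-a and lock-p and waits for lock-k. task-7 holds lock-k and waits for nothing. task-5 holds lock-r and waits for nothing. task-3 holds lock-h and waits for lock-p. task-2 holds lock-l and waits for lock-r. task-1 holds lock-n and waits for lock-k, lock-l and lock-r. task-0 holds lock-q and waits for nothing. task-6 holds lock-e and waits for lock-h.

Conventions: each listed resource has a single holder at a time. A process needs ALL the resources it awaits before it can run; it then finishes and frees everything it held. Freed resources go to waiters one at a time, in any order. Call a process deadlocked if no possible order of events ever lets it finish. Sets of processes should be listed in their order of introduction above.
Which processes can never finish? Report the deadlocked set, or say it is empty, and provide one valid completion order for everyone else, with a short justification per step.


No process is deadlocked.
Key observation: although several processes wait, no cycle exists — each chain bottoms out at a free runner.
The rest can finish in the order task-7, task-0, task-4, task-5, task-8, task-2, task-3, task-1, task-6.
Check, step by step:
  run task-7 (it waits on nothing); releases lock-k
  run task-0 (it waits on nothing); releases lock-q
  run task-4 (all its waits — lock-k — are resolved); releases lock-a and lock-p
  run task-5 (it waits on nothing); releases lock-r
  run task-8 (it waits on nothing); releases lock-g and lock-f
  run task-2 (all its waits — lock-r — are resolved); releases lock-l
  run task-3 (all its waits — lock-p — are resolved); releases lock-h
  run task-1 (all its waits — lock-k, lock-l and lock-r — are resolved); releases lock-n
  run task-6 (all its waits — lock-h — are resolved); releases lock-e


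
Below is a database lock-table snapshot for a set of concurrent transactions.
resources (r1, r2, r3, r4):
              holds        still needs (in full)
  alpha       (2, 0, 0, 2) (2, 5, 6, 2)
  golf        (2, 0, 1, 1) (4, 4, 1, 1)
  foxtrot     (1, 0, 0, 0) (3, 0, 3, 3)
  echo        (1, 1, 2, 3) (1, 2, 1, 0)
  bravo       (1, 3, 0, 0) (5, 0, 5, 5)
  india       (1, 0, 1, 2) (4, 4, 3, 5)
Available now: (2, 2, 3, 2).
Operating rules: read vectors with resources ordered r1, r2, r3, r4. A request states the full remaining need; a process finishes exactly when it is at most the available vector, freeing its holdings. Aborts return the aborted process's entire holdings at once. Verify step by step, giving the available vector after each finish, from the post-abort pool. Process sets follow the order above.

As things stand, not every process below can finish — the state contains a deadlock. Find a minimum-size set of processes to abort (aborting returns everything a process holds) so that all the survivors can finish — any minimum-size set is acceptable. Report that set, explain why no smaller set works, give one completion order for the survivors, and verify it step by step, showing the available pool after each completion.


Minimum abort set: india.
Key observation: no ordering could ever have run bravo before the abort of india; with (1, 0, 1, 2) back in the pool it fits at step 3.
Why nothing smaller works: aborting no one leaves the state deadlocked as given.
One survivor order: foxtrot, echo, bravo, golf, alpha. Verifying each step (post-abort pool first):
  pool = (3, 2, 4, 4)
  foxtrot needs (3, 0, 3, 3) <= (3, 2, 4, 4) -> finishes; pool += (1, 0, 0, 0) = (4, 2, 4, 4)
  echo needs (1, 2, 1, 0) <= (4, 2, 4, 4) -> finishes; pool += (1, 1, 2, 3) = (5, 3, 6, 7)
  bravo needs (5, 0, 5, 5) <= (5, 3, 6, 7) -> finishes; pool += (1, 3, 0, 0) = (6, 6, 6, 7)
  golf needs (4, 4, 1, 1) <= (6, 6, 6, 7) -> finishes; pool += (2, 0, 1, 1) = (8, 6, 7, 8)
  alpha needs (2, 5, 6, 2) <= (8, 6, 7, 8) -> finishes; pool += (2, 0, 0, 2) = (10, 6, 7, 10)


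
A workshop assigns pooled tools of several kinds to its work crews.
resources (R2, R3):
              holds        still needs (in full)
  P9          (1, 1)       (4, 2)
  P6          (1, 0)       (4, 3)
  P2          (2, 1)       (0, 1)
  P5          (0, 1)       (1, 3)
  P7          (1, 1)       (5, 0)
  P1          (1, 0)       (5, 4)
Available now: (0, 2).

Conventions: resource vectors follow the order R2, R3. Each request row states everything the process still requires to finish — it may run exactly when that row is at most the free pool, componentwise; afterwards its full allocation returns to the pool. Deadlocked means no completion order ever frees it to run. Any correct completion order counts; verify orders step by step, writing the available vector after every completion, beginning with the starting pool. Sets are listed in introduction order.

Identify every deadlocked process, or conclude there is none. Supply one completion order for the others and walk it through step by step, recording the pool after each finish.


Deadlocked: P9, P6, P7 and P1.
Key observation: R2 is the bottleneck — with P2, P5 done the pool holds (2, 4), short of every remaining need.
A valid finishing order for the others: P2, P5. Walking it through:
  pool = (0, 2)
  P2: need (0, 1) fits (0, 2); releases (2, 1), pool now (2, 3)
  P5: need (1, 3) fits (2, 3); releases (0, 1), pool now (2, 4)
None of the blocked processes ever fits:
  blocked: P9 wants (4, 2), pool (2, 4) — not enough R2
  blocked: P6 wants (4, 3), pool (2, 4) — not enough R2
  blocked: P7 wants (5, 0), pool (2, 4) — not enough R2
  blocked: P1 wants (5, 4), pool (2, 4) — not enough R2


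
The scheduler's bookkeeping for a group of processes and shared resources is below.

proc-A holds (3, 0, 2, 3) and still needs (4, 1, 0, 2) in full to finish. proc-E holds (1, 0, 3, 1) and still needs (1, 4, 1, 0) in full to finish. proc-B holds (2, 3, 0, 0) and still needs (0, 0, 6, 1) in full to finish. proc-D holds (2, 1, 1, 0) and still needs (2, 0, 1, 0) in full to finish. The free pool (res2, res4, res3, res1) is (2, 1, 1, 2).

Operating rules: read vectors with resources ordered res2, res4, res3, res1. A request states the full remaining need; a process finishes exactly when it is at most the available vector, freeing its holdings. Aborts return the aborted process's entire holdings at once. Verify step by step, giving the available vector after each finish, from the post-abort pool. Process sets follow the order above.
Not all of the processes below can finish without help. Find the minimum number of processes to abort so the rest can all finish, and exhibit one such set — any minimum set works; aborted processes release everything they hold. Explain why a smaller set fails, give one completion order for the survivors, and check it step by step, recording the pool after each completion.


Abort proc-E.
Key observation: proc-B was stuck for good until proc-E gave back (1, 0, 3, 1); in the order shown it finishes at step 3.
Why nothing smaller works: aborting no one leaves the state deadlocked as given.
Survivors finish in the order: proc-D, proc-A, proc-B. Walking it through (pool after the aborts first):
  pool = (3, 1, 4, 3)
  proc-D needs (2, 0, 1, 0) <= (3, 1, 4, 3) -> finishes; pool += (2, 1, 1, 0) = (5, 2, 5, 3)
  proc-A needs (4, 1, 0, 2) <= (5, 2, 5, 3) -> finishes; pool += (3, 0, 2, 3) = (8, 2, 7, 6)
  proc-B needs (0, 0, 6, 1) <= (8, 2, 7, 6) -> finishes; pool += (2, 3, 0, 0) = (10, 5, 7, 6)


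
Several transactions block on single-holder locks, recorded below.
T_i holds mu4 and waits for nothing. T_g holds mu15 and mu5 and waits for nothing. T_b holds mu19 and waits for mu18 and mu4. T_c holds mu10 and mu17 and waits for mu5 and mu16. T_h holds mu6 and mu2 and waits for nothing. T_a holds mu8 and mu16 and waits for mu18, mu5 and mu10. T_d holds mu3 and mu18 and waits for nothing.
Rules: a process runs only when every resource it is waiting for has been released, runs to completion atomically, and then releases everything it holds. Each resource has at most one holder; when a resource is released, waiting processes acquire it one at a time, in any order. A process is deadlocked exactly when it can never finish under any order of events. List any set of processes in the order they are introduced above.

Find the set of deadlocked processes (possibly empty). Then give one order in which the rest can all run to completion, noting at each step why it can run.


The deadlocked set is T_c and T_a.
Key observation: the knot is the closed ring of waits T_c -> T_a -> T_c; no other process is dragged down with it.
A valid finishing order for the others: T_g, T_h, T_i, T_d, T_b.
Walking it through:
  T_g: no waits; runs immediately, freeing mu15 and mu5
  T_h: no waits; runs immediately, freeing mu6 and mu2
  T_i: no waits; runs immediately, freeing mu4
  T_d: no waits; runs immediately, freeing mu3 and mu18
  T_b: everything it awaited (mu18 and mu4) is free; runs, freeing mu19


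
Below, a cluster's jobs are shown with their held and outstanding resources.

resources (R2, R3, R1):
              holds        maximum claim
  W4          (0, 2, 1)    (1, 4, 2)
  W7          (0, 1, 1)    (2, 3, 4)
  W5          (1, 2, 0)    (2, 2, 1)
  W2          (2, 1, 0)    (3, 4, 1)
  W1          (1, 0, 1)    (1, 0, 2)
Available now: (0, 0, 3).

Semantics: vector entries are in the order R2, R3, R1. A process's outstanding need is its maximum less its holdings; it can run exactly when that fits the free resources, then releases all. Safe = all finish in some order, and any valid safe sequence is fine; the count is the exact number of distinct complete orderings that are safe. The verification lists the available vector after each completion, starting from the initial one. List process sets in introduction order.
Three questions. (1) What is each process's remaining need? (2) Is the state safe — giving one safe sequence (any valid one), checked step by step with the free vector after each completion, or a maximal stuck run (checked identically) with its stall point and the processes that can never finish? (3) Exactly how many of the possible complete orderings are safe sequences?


(1) Remaining need (order R2, R3, R1):
  W4: (1, 2, 1)
  W7: (2, 2, 3)
  W5: (1, 0, 1)
  W2: (1, 3, 1)
  W1: (0, 0, 1)
(2) SAFE — a valid safe sequence is W1, W5, W7, W4, W2.
Key observation: the order's first zero-slack moment is W5 ((1, 0, 1) needed, (1, 0, 4) free — a requested resource with nothing to spare).
Step-by-step check:
  pool = (0, 0, 3)
  W1 needs (0, 0, 1) <= (0, 0, 3) -> finishes; pool += (1, 0, 1) = (1, 0, 4)
  W5 needs (1, 0, 1) <= (1, 0, 4) -> finishes; pool += (1, 2, 0) = (2, 2, 4)
  W7 needs (2, 2, 3) <= (2, 2, 4) -> finishes; pool += (0, 1, 1) = (2, 3, 5)
  W4 needs (1, 2, 1) <= (2, 3, 5) -> finishes; pool += (0, 2, 1) = (2, 5, 6)
  W2 needs (1, 3, 1) <= (2, 5, 6) -> finishes; pool += (2, 1, 0) = (4, 6, 6)
(3) Exactly 4 of the possible complete orderings are safe sequences.


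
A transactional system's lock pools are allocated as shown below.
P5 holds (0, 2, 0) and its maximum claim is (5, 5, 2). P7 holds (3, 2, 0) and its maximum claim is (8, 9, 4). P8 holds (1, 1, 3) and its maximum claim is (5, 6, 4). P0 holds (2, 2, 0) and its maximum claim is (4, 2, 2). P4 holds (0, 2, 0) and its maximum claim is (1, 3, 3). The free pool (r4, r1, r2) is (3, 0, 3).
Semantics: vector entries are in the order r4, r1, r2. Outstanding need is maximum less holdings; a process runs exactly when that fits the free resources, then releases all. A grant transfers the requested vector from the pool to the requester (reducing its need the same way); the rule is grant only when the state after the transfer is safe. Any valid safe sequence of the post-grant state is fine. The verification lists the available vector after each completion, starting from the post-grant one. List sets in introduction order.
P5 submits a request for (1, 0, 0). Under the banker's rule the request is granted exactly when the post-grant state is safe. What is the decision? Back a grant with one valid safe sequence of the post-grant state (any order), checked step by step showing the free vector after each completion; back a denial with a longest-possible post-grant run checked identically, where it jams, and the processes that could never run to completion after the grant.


GRANT — the state after the grant stays safe, e.g. via P0, P4, P5, P8, P7.
Key observation: granting shrinks the pool to (2, 0, 3), yet P0 still fits and the chain goes through.
Check on the post-grant state, step by step:
  pool = (2, 0, 3)
  run P0 (needs (2, 0, 2), free (2, 0, 3)); after release of (2, 2, 0) the pool is (4, 2, 3)
  run P4 (needs (1, 1, 3), free (4, 2, 3)); after release of (0, 2, 0) the pool is (4, 4, 3)
  run P5 (needs (4, 3, 2), free (4, 4, 3)); after release of (1, 2, 0) the pool is (5, 6, 3)
  run P8 (needs (4, 5, 1), free (5, 6, 3)); after release of (1, 1, 3) the pool is (6, 7, 6)
  run P7 (needs (5, 7, 4), free (6, 7, 6)); after release of (3, 2, 0) the pool is (9, 9, 6)


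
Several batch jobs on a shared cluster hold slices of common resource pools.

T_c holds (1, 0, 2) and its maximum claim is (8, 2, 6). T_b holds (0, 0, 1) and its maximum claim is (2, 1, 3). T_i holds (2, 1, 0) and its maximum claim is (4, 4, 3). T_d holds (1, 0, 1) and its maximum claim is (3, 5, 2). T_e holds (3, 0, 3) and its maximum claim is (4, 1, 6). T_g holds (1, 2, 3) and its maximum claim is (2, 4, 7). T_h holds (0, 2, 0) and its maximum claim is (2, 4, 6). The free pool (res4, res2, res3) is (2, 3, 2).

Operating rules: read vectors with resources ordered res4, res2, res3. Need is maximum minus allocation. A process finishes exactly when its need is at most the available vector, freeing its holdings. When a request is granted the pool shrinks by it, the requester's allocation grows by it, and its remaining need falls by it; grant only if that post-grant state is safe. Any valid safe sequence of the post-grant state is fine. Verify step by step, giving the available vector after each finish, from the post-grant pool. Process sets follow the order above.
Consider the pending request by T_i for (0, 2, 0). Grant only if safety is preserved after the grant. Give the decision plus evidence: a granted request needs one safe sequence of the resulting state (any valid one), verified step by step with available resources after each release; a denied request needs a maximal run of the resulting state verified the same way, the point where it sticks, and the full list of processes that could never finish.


GRANT. The post-grant state is safe; one safe sequence: T_b, T_e, T_i, T_h, T_d, T_g, T_c.
Key observation: the grant leaves (2, 1, 2) free — enough for T_b, whose release restarts the cascade.
Verifying the post-grant state step by step:
  pool = (2, 1, 2)
  T_b: need (2, 1, 2) fits (2, 1, 2); releases (0, 0, 1), pool now (2, 1, 3)
  T_e: need (1, 1, 3) fits (2, 1, 3); releases (3, 0, 3), pool now (5, 1, 6)
  T_i: need (2, 1, 3) fits (5, 1, 6); releases (2, 3, 0), pool now (7, 4, 6)
  T_h: need (2, 2, 6) fits (7, 4, 6); releases (0, 2, 0), pool now (7, 6, 6)
  T_d: need (2, 5, 1) fits (7, 6, 6); releases (1, 0, 1), pool now (8, 6, 7)
  T_g: need (1, 2, 4) fits (8, 6, 7); releases (1, 2, 3), pool now (9, 8, 10)
  T_c: need (7, 2, 4) fits (9, 8, 10); releases (1, 0, 2), pool now (10, 8, 12)


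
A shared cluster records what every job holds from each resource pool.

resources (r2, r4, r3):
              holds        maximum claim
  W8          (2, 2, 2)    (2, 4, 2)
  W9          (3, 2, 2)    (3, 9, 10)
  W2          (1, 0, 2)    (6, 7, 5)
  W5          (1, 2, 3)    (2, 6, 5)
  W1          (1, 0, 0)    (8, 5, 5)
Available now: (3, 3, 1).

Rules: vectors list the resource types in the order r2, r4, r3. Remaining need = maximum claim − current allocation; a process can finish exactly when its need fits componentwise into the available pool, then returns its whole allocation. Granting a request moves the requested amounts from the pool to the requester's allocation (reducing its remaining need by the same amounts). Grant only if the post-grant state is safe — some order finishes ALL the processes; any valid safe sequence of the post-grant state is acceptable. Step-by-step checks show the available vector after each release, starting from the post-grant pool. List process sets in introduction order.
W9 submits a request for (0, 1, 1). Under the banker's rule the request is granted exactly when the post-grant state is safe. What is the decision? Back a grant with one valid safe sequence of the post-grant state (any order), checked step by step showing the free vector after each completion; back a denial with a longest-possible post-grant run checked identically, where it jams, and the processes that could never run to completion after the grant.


DENY. Granting would leave the state unsafe.
Key observation: after W8, W5 the pool peaks at (6, 6, 5), and each blocked process is short somewhere: W9 on r3; W2 on r4; W1 on r2.
After a pretend grant, a maximal execution: W8, W5 — then nothing else fits. Check, step by step:
  pool = (3, 2, 0)
  run W8 (needs (0, 2, 0), free (3, 2, 0)); after release of (2, 2, 2) the pool is (5, 4, 2)
  run W5 (needs (1, 4, 2), free (5, 4, 2)); after release of (1, 2, 3) the pool is (6, 6, 5)
  W9 cannot run: need (0, 6, 7) vs free (6, 6, 5) (insufficient r3)
  W2 cannot run: need (5, 7, 3) vs free (6, 6, 5) (insufficient r4)
  W1 cannot run: need (7, 5, 5) vs free (6, 6, 5) (insufficient r2)
Had the request been granted, W9, W2 and W1 could never finish.


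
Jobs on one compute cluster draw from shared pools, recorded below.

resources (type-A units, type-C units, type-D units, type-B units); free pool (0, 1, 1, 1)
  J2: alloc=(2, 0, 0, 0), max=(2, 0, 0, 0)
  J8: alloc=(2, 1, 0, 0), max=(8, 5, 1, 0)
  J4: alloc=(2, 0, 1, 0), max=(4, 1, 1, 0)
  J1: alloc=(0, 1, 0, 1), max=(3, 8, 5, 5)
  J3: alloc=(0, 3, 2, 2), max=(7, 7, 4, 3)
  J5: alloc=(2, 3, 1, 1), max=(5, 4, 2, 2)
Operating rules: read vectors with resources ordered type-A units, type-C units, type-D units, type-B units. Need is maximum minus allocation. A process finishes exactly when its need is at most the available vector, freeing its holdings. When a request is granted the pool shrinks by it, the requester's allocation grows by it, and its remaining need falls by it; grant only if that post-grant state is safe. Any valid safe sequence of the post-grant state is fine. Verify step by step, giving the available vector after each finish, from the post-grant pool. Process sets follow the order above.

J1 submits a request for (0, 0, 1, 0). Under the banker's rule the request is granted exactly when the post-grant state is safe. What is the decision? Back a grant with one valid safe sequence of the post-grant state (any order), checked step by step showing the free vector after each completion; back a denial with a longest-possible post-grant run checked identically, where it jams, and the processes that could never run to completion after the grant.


GRANT: granting preserves safety; a valid post-grant sequence is J2, J4, J5, J8, J3, J1.
Key observation: the grant leaves (0, 1, 0, 1) free — enough for J2, whose release restarts the cascade.
Check on the post-grant state, step by step:
  pool = (0, 1, 0, 1)
  run J2 (needs (0, 0, 0, 0), free (0, 1, 0, 1)); after release of (2, 0, 0, 0) the pool is (2, 1, 0, 1)
  run J4 (needs (2, 1, 0, 0), free (2, 1, 0, 1)); after release of (2, 0, 1, 0) the pool is (4, 1, 1, 1)
  run J5 (needs (3, 1, 1, 1), free (4, 1, 1, 1)); after release of (2, 3, 1, 1) the pool is (6, 4, 2, 2)
  run J8 (needs (6, 4, 1, 0), free (6, 4, 2, 2)); after release of (2, 1, 0, 0) the pool is (8, 5, 2, 2)
  run J3 (needs (7, 4, 2, 1), free (8, 5, 2, 2)); after release of (0, 3, 2, 2) the pool is (8, 8, 4, 4)
  run J1 (needs (3, 7, 4, 4), free (8, 8, 4, 4)); after release of (0, 1, 1, 1) the pool is (8, 9, 5, 5)


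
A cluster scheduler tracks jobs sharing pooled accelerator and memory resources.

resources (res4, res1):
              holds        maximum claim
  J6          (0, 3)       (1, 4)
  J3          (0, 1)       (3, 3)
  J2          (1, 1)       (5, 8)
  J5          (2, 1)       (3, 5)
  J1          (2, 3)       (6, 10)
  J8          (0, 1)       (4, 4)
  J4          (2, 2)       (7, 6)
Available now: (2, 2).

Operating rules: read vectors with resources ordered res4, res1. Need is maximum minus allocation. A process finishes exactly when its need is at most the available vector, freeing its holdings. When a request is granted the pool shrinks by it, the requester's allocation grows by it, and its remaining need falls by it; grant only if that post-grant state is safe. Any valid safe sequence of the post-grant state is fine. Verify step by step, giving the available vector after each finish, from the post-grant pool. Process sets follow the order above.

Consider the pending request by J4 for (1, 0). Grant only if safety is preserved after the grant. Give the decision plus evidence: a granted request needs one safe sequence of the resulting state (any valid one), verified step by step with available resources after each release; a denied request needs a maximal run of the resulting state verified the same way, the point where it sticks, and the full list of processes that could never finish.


DENY — the pretend-granted state is unsafe.
Key observation: after J6, J5, J3 complete, (3, 7) is the best the pool ever gets, yet each leftover process wants more res4.
Pretend the grant happened; the run J6, J5, J3 goes as far as possible. Step-by-step check:
  pool = (1, 2)
  J6 needs (1, 1) <= (1, 2) -> finishes; pool += (0, 3) = (1, 5)
  J5 needs (1, 4) <= (1, 5) -> finishes; pool += (2, 1) = (3, 6)
  J3 needs (3, 2) <= (3, 6) -> finishes; pool += (0, 1) = (3, 7)
  J2 cannot run: need (4, 7) vs free (3, 7) (insufficient res4)
  J1 cannot run: need (4, 7) vs free (3, 7) (insufficient res4)
  J8 cannot run: need (4, 3) vs free (3, 7) (insufficient res4)
  J4 cannot run: need (4, 4) vs free (3, 7) (insufficient res4)
Processes that could never finish after the grant: J2, J1, J8 and J4.


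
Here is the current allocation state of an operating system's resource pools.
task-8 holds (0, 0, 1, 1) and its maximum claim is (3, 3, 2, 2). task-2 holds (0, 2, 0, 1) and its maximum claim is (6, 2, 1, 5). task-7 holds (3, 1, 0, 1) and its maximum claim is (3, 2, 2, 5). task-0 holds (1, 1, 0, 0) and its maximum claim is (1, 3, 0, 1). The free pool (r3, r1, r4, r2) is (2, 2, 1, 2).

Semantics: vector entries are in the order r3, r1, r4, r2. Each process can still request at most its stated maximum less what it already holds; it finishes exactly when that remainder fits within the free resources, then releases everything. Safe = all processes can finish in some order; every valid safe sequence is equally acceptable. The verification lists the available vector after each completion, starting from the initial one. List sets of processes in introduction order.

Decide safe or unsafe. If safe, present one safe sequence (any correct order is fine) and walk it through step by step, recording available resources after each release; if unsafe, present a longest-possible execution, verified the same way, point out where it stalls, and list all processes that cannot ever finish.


UNSAFE.
Key observation: even finishing task-0, task-8 leaves just (3, 3, 2, 3) free — too little r2 for any of the remaining processes.
The run task-0, task-8 cannot be extended any further. Step-by-step check:
  pool = (2, 2, 1, 2)
  task-0 needs (0, 2, 0, 1) <= (2, 2, 1, 2) -> finishes; pool += (1, 1, 0, 0) = (3, 3, 1, 2)
  task-8 needs (3, 3, 1, 1) <= (3, 3, 1, 2) -> finishes; pool += (0, 0, 1, 1) = (3, 3, 2, 3)
  task-2 still needs (6, 0, 1, 4) but only (3, 3, 2, 3) is free — short on r3 and r2
  task-7 still needs (0, 1, 2, 4) but only (3, 3, 2, 3) is free — short on r2
Permanently blocked: task-2 and task-7.


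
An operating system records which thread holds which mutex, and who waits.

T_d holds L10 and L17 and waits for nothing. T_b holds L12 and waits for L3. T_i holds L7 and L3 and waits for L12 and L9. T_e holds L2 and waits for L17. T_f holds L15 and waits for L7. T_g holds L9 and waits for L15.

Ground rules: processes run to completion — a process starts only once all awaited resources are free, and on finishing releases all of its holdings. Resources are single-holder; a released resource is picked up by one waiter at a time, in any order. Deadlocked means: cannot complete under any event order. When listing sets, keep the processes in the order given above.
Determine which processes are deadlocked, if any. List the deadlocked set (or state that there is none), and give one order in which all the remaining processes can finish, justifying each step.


Deadlocked: T_b, T_i, T_f and T_g.
Key observation: T_b -> T_i -> T_b is a circular wait — nothing in it can go first; T_f and T_g are caught in further circular waits.
A valid finishing order for the others: T_d, T_e.
Walking it through:
  run T_d (it waits on nothing); releases L10 and L17
  T_e: everything it awaited (L17) is free; runs, freeing L2


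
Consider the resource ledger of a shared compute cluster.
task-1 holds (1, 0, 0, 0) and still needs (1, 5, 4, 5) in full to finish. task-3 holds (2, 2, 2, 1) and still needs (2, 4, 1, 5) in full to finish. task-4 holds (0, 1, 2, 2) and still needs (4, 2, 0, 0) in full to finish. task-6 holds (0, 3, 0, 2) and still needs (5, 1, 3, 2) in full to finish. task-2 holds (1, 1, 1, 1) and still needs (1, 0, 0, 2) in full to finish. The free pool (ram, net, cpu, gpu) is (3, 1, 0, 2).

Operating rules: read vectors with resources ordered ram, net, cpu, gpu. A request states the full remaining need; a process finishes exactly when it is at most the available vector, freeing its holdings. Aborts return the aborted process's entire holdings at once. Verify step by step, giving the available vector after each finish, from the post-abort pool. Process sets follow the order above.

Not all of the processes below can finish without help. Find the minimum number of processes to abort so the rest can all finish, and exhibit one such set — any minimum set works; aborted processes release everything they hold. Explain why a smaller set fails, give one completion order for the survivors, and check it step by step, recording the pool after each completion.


Minimum abort set: task-1.
Key observation: task-6 was stuck for good until task-1 gave back (1, 0, 0, 0); in the order shown it finishes at step 3.
Minimality: the empty abort set fails — the state is deadlocked as it stands.
Survivors finish in the order: task-2, task-4, task-6, task-3. Check, step by step (pool after the aborts first):
  pool = (4, 1, 0, 2)
  run task-2 (needs (1, 0, 0, 2), free (4, 1, 0, 2)); after release of (1, 1, 1, 1) the pool is (5, 2, 1, 3)
  run task-4 (needs (4, 2, 0, 0), free (5, 2, 1, 3)); after release of (0, 1, 2, 2) the pool is (5, 3, 3, 5)
  run task-6 (needs (5, 1, 3, 2), free (5, 3, 3, 5)); after release of (0, 3, 0, 2) the pool is (5, 6, 3, 7)
  run task-3 (needs (2, 4, 1, 5), free (5, 6, 3, 7)); after release of (2, 2, 2, 1) the pool is (7, 8, 5, 8)


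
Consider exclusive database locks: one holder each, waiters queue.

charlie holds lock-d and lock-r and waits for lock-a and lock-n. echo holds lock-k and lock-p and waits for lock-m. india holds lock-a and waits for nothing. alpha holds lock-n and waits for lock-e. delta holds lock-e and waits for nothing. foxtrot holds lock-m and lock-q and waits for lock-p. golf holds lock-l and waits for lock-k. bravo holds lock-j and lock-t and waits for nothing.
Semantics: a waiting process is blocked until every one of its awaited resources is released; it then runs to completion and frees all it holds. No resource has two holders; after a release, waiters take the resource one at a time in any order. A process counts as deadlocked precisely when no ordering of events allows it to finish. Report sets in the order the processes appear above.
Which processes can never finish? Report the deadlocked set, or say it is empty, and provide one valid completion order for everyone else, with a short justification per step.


Deadlocked set: echo, foxtrot and golf.
Key observation: the wait chain closes on itself along echo -> foxtrot -> echo; golf waits into the deadlock from upstream.
The rest can finish in the order delta, bravo, alpha, india, charlie.
Walking it through:
  delta waits on nothing -> runs at once and releases lock-e
  bravo waits on nothing -> runs at once and releases lock-j and lock-t
  run alpha (all its waits — lock-e — are resolved); releases lock-n
  india waits on nothing -> runs at once and releases lock-a
  run charlie (all its waits — lock-a and lock-n — are resolved); releases lock-d and lock-r


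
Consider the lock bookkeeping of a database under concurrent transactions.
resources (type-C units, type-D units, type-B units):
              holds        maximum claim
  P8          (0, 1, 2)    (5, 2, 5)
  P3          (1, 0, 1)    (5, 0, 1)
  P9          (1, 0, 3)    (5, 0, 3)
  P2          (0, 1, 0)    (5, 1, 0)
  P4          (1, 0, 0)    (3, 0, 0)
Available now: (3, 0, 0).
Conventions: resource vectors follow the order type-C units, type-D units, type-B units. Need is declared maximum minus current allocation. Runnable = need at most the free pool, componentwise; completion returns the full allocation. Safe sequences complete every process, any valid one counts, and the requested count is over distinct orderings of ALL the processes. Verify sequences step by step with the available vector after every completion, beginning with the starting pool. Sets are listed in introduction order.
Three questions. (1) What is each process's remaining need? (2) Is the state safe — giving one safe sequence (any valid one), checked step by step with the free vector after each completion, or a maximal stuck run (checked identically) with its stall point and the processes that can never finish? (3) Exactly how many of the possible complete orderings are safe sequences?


(1) Outstanding need per process (order type-C units, type-D units, type-B units):
  P8: (5, 1, 3)
  P3: (4, 0, 0)
  P9: (4, 0, 0)
  P2: (5, 0, 0)
  P4: (2, 0, 0)
(2) SAFE — a valid safe sequence is P4, P3, P9, P2, P8.
Key observation: reading the order forward, P3 is the first process whose need (4, 0, 0) meets the free pool (4, 0, 0) exactly on a resource it requests.
Step-by-step check:
  pool = (3, 0, 0)
  P4: need (2, 0, 0) fits (3, 0, 0); releases (1, 0, 0), pool now (4, 0, 0)
  P3: need (4, 0, 0) fits (4, 0, 0); releases (1, 0, 1), pool now (5, 0, 1)
  P9: need (4, 0, 0) fits (5, 0, 1); releases (1, 0, 3), pool now (6, 0, 4)
  P2: need (5, 0, 0) fits (6, 0, 4); releases (0, 1, 0), pool now (6, 1, 4)
  P8: need (5, 1, 3) fits (6, 1, 4); releases (0, 1, 2), pool now (6, 2, 6)
(3) Exactly 5 of the possible complete orderings are safe sequences.
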